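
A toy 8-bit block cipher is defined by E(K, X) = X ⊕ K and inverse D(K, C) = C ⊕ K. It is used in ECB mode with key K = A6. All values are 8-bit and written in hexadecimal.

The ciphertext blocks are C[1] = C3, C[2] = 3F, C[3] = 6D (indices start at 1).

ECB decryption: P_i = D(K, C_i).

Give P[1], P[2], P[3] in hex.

P[1] = 65, P[2] = 99, P[3] = CB

P[1]: D(K, C3) = 65.
P[2]: D(K, 3F) = 99.
P[3]: D(K, 6D) = CB.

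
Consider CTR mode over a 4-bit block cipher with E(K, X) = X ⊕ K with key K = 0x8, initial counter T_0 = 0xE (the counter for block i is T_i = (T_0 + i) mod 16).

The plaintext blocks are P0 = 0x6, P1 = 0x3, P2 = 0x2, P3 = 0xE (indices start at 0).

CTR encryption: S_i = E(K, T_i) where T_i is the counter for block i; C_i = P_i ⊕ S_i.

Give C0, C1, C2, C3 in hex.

C0 = 0x0, C1 = 0x4, C2 = 0xA, C3 = 0x7

C0: T = 0xE, S = E(K, T) = 0x6; 0x6 ⊕ 0x6 = 0x0.
C1: T = 0xF, S = E(K, T) = 0x7; 0x3 ⊕ 0x7 = 0x4.
C2: T = 0x0, S = E(K, T) = 0x8; 0x2 ⊕ 0x8 = 0xA.
C3: T = 0x1, S = E(K, T) = 0x9; 0xE ⊕ 0x9 = 0x7.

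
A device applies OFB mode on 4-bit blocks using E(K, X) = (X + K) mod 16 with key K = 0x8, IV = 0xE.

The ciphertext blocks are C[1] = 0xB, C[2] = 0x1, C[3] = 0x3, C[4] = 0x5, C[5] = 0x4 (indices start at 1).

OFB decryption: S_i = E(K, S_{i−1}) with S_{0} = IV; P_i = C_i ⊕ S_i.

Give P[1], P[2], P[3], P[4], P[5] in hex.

P[1] = 0xD, P[2] = 0xF, P[3] = 0x5, P[4] = 0xB, P[5] = 0x2

P[1]: S = E(K, 0xE) = 0x6; 0xB ⊕ 0x6 = 0xD.
P[2]: S = E(K, 0x6) = 0xE; 0x1 ⊕ 0xE = 0xF.
P[3]: S = E(K, 0xE) = 0x6; 0x3 ⊕ 0x6 = 0x5.
P[4]: S = E(K, 0x6) = 0xE; 0x5 ⊕ 0xE = 0xB.
P[5]: S = E(K, 0xE) = 0x6; 0x4 ⊕ 0x6 = 0x2.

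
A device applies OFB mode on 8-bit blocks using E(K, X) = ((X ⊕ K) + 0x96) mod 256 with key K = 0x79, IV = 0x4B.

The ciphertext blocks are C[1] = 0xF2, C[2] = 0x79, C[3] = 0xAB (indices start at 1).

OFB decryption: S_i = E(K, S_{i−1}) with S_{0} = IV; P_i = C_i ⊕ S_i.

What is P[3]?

P[3] = 0x7F

P[1]: S = E(K, 0x4B) = 0xC8; 0xF2 ⊕ 0xC8 = 0x3A.
P[2]: S = E(K, 0xC8) = 0x47; 0x79 ⊕ 0x47 = 0x3E.
P[3]: S = E(K, 0x47) = 0xD4; 0xAB ⊕ 0xD4 = 0x7F.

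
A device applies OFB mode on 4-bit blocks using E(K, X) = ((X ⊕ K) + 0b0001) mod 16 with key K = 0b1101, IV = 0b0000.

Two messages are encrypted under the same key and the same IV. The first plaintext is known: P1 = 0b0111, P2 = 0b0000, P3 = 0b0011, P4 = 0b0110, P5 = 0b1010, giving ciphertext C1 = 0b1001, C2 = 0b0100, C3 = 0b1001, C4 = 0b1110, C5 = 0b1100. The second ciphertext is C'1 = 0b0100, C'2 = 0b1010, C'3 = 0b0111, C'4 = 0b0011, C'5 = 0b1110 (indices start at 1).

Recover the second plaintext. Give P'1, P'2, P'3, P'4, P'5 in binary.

P'1 = 0b1010, P'2 = 0b1110, P'3 = 0b1101, P'4 = 0b1011, P'5 = 0b1000

In OFB with a reused IV, both messages share the same keystream S_i, so C_i ⊕ C'_i = P_i ⊕ P'_i and thus P'_i = P_i ⊕ C_i ⊕ C'_i.
P'1: 0b0111 ⊕ 0b1001 ⊕ 0b0100 = 0b1010.
P'2: 0b0000 ⊕ 0b0100 ⊕ 0b1010 = 0b1110.
P'3: 0b0011 ⊕ 0b1001 ⊕ 0b0111 = 0b1101.
P'4: 0b0110 ⊕ 0b1110 ⊕ 0b0011 = 0b1011.
P'5: 0b1010 ⊕ 0b1100 ⊕ 0b1110 = 0b1000.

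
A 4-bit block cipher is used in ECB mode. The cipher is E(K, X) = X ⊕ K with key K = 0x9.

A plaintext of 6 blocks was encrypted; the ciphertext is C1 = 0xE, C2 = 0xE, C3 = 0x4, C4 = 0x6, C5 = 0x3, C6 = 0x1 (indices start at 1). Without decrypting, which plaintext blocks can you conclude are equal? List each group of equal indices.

P1 = P2

ECB encrypts each block independently with the same key, so equal ciphertext blocks imply equal plaintext blocks.
C1 = C2 = 0xE, so P1 = P2.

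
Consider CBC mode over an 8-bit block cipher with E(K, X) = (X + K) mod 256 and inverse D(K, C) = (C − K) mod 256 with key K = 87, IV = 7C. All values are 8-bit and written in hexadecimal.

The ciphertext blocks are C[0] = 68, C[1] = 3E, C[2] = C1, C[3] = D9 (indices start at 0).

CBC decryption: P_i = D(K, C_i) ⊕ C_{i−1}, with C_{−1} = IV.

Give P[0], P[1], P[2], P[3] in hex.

P[0]: D(K, 68) = E1; E1 ⊕ 7C = 9D.
P[1]: D(K, 3E) = B7; B7 ⊕ 68 = DF.
P[2]: D(K, C1) = 3A; 3A ⊕ 3E = 04.
P[3]: D(K, D9) = 52; 52 ⊕ C1 = 93.

P[0] = 9D, P[1] = DF, P[2] = 04, P[3] = 93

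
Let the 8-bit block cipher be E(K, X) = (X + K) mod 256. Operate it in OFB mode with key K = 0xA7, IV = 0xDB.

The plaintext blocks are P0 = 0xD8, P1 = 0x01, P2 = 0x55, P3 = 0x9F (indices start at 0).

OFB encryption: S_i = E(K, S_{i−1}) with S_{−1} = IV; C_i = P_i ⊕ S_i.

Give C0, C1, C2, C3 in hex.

C0 = 0x5A, C1 = 0x28, C2 = 0x85, C3 = 0xE8

C0: S = E(K, 0xDB) = 0x82; 0xD8 ⊕ 0x82 = 0x5A.
C1: S = E(K, 0x82) = 0x29; 0x01 ⊕ 0x29 = 0x28.
C2: S = E(K, 0x29) = 0xD0; 0x55 ⊕ 0xD0 = 0x85.
C3: S = E(K, 0xD0) = 0x77; 0x9F ⊕ 0x77 = 0xE8.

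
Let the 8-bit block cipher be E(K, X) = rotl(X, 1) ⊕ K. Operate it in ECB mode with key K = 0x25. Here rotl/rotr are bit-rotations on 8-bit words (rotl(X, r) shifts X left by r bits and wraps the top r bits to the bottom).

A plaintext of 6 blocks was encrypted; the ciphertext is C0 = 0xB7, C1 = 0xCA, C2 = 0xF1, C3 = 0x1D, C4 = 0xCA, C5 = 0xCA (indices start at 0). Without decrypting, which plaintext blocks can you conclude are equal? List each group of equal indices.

P1 = P4 = P5

ECB encrypts each block independently with the same key, so equal ciphertext blocks imply equal plaintext blocks.
C1 = C4 = C5 = 0xCA, so P1 = P4 = P5.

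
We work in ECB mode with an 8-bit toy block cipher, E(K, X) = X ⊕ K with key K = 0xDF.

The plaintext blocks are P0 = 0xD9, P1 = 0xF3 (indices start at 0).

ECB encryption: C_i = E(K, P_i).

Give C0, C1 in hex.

C0 = 0x06, C1 = 0x2C

C0: E(K, 0xD9) = 0x06.
C1: E(K, 0xF3) = 0x2C.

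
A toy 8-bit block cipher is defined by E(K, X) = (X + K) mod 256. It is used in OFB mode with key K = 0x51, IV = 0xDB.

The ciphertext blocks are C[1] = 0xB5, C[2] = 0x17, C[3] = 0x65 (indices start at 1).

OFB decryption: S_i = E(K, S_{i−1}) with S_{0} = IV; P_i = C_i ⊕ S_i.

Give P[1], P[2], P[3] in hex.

P[1]: S = E(K, 0xDB) = 0x2C; 0xB5 ⊕ 0x2C = 0x99.
P[2]: S = E(K, 0x2C) = 0x7D; 0x17 ⊕ 0x7D = 0x6A.
P[3]: S = E(K, 0x7D) = 0xCE; 0x65 ⊕ 0xCE = 0xAB.

P[1] = 0x99, P[2] = 0x6A, P[3] = 0xAB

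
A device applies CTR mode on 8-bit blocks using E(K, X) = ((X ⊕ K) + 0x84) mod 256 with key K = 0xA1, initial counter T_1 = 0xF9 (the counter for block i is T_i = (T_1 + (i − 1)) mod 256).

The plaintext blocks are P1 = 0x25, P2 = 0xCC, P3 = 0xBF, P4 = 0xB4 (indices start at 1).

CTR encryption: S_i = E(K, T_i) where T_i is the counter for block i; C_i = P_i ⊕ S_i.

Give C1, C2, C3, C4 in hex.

C1 = 0xF9, C2 = 0x13, C3 = 0x61, C4 = 0x55

C1: T = 0xF9, S = E(K, T) = 0xDC; 0x25 ⊕ 0xDC = 0xF9.
C2: T = 0xFA, S = E(K, T) = 0xDF; 0xCC ⊕ 0xDF = 0x13.
C3: T = 0xFB, S = E(K, T) = 0xDE; 0xBF ⊕ 0xDE = 0x61.
C4: T = 0xFC, S = E(K, T) = 0xE1; 0xB4 ⊕ 0xE1 = 0x55.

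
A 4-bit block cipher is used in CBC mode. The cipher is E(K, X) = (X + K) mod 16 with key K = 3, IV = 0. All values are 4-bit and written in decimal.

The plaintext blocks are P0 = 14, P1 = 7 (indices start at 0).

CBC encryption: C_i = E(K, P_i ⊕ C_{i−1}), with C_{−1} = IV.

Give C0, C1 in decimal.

C0 = 1, C1 = 9

C0: P0 ⊕ 0 = 14; E(K, 14) = 1.
C1: P1 ⊕ 1 = 6; E(K, 6) = 9.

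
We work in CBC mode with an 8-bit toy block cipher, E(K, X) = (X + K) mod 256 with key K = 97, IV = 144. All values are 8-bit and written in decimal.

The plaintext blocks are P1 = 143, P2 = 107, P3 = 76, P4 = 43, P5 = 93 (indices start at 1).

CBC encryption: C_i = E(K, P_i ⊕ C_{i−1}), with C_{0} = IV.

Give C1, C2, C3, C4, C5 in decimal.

C1 = 128, C2 = 76, C3 = 97, C4 = 171, C5 = 87

C1: P1 ⊕ 144 = 31; E(K, 31) = 128.
C2: P2 ⊕ 128 = 235; E(K, 235) = 76.
C3: P3 ⊕ 76 = 0; E(K, 0) = 97.
C4: P4 ⊕ 97 = 74; E(K, 74) = 171.
C5: P5 ⊕ 171 = 246; E(K, 246) = 87.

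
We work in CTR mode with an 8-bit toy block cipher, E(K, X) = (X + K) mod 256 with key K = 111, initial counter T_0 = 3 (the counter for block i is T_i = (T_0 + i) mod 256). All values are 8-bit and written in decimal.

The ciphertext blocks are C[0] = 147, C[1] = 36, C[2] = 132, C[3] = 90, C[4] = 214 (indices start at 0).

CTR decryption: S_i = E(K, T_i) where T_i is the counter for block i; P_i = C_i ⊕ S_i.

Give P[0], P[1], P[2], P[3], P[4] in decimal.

P[0] = 225, P[1] = 87, P[2] = 240, P[3] = 47, P[4] = 160

P[0]: T = 3, S = E(K, T) = 114; 147 ⊕ 114 = 225.
P[1]: T = 4, S = E(K, T) = 115; 36 ⊕ 115 = 87.
P[2]: T = 5, S = E(K, T) = 116; 132 ⊕ 116 = 240.
P[3]: T = 6, S = E(K, T) = 117; 90 ⊕ 117 = 47.
P[4]: T = 7, S = E(K, T) = 118; 214 ⊕ 118 = 160.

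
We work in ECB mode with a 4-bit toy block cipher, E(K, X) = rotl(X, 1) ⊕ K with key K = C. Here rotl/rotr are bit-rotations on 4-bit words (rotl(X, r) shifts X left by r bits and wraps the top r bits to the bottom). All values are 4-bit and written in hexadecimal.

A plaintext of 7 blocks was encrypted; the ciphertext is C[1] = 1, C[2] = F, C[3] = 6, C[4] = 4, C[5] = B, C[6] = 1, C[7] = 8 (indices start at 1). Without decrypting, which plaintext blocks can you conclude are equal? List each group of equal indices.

P[1] = P[6]

ECB encrypts each block independently with the same key, so equal ciphertext blocks imply equal plaintext blocks.
C[1] = C[6] = 1, so P[1] = P[6].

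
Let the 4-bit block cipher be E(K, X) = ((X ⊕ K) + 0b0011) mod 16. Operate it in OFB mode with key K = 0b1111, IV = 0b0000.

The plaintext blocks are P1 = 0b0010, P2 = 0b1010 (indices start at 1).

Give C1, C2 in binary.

OFB encryption: S_i = E(K, S_{i−1}) with S_{0} = IV; C_i = P_i ⊕ S_i.
C1: S = E(K, 0b0000) = 0b0010; 0b0010 ⊕ 0b0010 = 0b0000.
C2: S = E(K, 0b0010) = 0b0000; 0b1010 ⊕ 0b0000 = 0b1010.

C1 = 0b0000, C2 = 0b1010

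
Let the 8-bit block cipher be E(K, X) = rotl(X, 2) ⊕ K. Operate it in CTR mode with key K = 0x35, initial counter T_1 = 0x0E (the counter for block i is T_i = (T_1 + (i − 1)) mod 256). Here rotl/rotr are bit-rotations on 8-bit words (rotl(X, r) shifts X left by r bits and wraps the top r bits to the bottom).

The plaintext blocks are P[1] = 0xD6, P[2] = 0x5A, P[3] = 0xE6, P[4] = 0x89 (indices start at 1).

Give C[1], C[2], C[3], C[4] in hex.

CTR encryption: S_i = E(K, T_i) where T_i is the counter for block i; C_i = P_i ⊕ S_i.
C[1]: T = 0x0E, S = E(K, T) = 0x0D; 0xD6 ⊕ 0x0D = 0xDB.
C[2]: T = 0x0F, S = E(K, T) = 0x09; 0x5A ⊕ 0x09 = 0x53.
C[3]: T = 0x10, S = E(K, T) = 0x75; 0xE6 ⊕ 0x75 = 0x93.
C[4]: T = 0x11, S = E(K, T) = 0x71; 0x89 ⊕ 0x71 = 0xF8.

C[1] = 0xDB, C[2] = 0x53, C[3] = 0x93, C[4] = 0xF8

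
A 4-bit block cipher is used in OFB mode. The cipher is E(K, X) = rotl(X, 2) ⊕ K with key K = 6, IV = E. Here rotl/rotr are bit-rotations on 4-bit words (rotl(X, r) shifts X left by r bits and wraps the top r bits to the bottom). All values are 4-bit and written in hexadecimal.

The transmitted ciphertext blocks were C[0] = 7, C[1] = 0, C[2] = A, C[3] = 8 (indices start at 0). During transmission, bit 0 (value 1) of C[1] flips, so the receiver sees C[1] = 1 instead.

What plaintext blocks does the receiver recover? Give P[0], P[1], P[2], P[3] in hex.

P[0] = A, P[1] = 0, P[2] = 8, P[3] = 6

OFB decryption: S_i = E(K, S_{i−1}) with S_{−1} = IV; P_i = C_i ⊕ S_i.
Only C[1] changed, to 1. In OFB, a change in C_i flips the same bit in P_i only; the keystream is unaffected. Decrypting the received ciphertext:
P[0]: S = E(K, E) = D; 7 ⊕ D = A.
P[1]: S = E(K, D) = 1; 1 ⊕ 1 = 0.
P[2]: S = E(K, 1) = 2; A ⊕ 2 = 8.
P[3]: S = E(K, 2) = E; 8 ⊕ E = 6.
Blocks that differ from the original plaintext: P[1].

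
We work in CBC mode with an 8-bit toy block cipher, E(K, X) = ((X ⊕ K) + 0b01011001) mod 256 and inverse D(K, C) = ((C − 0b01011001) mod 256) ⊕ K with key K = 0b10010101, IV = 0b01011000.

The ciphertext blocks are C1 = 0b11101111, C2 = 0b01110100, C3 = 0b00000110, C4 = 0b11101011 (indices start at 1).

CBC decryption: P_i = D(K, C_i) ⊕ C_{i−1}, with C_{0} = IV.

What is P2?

P2 = 0b01100001

P2: D(K, 0b01110100) = 0b10001110; 0b10001110 ⊕ 0b11101111 = 0b01100001.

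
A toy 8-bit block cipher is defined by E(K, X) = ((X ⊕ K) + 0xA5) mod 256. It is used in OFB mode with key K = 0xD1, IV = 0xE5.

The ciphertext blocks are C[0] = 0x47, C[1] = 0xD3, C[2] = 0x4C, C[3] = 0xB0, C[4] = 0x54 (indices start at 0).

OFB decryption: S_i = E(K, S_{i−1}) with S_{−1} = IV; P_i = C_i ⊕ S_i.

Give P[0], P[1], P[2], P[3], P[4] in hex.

P[0] = 0x9E, P[1] = 0x7E, P[2] = 0x6D, P[3] = 0x25, P[4] = 0xBD

P[0]: S = E(K, 0xE5) = 0xD9; 0x47 ⊕ 0xD9 = 0x9E.
P[1]: S = E(K, 0xD9) = 0xAD; 0xD3 ⊕ 0xAD = 0x7E.
P[2]: S = E(K, 0xAD) = 0x21; 0x4C ⊕ 0x21 = 0x6D.
P[3]: S = E(K, 0x21) = 0x95; 0xB0 ⊕ 0x95 = 0x25.
P[4]: S = E(K, 0x95) = 0xE9; 0x54 ⊕ 0xE9 = 0xBD.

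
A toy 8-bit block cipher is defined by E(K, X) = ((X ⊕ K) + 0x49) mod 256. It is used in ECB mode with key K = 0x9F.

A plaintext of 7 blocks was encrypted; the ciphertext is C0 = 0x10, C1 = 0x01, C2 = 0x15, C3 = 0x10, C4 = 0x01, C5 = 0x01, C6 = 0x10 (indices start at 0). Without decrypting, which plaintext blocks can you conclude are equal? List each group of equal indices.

P0 = P3 = P6; P1 = P4 = P5

ECB encrypts each block independently with the same key, so equal ciphertext blocks imply equal plaintext blocks.
C0 = C3 = C6 = 0x10, so P0 = P3 = P6.
C1 = C4 = C5 = 0x01, so P1 = P4 = P5.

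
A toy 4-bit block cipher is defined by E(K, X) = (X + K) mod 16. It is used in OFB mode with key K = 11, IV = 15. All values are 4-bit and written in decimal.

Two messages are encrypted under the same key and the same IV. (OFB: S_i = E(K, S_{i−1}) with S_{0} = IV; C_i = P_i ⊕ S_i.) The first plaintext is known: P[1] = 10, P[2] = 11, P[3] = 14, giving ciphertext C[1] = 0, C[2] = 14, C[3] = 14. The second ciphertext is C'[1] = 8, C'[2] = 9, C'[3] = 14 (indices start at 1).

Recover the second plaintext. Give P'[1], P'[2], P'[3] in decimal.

P'[1] = 2, P'[2] = 12, P'[3] = 14

In OFB with a reused IV, both messages share the same keystream S_i, so C_i ⊕ C'_i = P_i ⊕ P'_i and thus P'_i = P_i ⊕ C_i ⊕ C'_i.
P'[1]: 10 ⊕ 0 ⊕ 8 = 2.
P'[2]: 11 ⊕ 14 ⊕ 9 = 12.
P'[3]: 14 ⊕ 14 ⊕ 14 = 14.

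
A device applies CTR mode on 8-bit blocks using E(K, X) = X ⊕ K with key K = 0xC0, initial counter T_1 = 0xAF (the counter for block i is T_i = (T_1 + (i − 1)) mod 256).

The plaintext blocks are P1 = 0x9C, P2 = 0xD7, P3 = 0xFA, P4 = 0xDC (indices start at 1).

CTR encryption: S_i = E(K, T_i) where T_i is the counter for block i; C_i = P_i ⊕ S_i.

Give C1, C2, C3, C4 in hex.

C1 = 0xF3, C2 = 0xA7, C3 = 0x8B, C4 = 0xAE

C1: T = 0xAF, S = E(K, T) = 0x6F; 0x9C ⊕ 0x6F = 0xF3.
C2: T = 0xB0, S = E(K, T) = 0x70; 0xD7 ⊕ 0x70 = 0xA7.
C3: T = 0xB1, S = E(K, T) = 0x71; 0xFA ⊕ 0x71 = 0x8B.
C4: T = 0xB2, S = E(K, T) = 0x72; 0xDC ⊕ 0x72 = 0xAE.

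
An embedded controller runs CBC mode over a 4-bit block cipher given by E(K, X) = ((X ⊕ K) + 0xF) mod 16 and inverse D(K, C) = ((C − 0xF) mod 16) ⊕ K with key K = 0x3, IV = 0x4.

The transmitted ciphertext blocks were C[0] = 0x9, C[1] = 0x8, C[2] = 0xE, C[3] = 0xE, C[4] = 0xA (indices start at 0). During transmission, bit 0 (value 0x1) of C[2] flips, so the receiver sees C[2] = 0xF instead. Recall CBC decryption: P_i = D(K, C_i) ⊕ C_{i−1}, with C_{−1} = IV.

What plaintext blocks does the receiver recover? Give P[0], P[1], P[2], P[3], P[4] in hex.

P[0] = 0xD, P[1] = 0x3, P[2] = 0xB, P[3] = 0x3, P[4] = 0x6

Only C[2] changed, to 0xF. In CBC, a change in C_i garbles P_i and flips the same bit in P_{i+1}. Decrypting the received ciphertext:
P[0]: D(K, 0x9) = 0x9; 0x9 ⊕ 0x4 = 0xD.
P[1]: D(K, 0x8) = 0xA; 0xA ⊕ 0x9 = 0x3.
P[2]: D(K, 0xF) = 0x3; 0x3 ⊕ 0x8 = 0xB.
P[3]: D(K, 0xE) = 0xC; 0xC ⊕ 0xF = 0x3.
P[4]: D(K, 0xA) = 0x8; 0x8 ⊕ 0xE = 0x6.
Blocks that differ from the original plaintext: P[2], P[3].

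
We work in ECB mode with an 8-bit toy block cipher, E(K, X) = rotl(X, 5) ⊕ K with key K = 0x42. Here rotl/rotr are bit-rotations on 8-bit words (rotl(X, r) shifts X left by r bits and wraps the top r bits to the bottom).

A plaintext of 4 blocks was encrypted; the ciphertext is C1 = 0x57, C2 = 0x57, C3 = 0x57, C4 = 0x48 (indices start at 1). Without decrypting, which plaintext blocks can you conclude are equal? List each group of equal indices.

ECB encrypts each block independently with the same key, so equal ciphertext blocks imply equal plaintext blocks.
C1 = C2 = C3 = 0x57, so P1 = P2 = P3.

P1 = P2 = P3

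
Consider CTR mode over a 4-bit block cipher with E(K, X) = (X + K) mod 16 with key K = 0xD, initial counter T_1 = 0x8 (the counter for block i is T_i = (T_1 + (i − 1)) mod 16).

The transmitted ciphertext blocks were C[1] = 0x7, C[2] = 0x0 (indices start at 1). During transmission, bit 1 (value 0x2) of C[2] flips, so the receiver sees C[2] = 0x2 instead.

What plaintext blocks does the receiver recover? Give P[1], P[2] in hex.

P[1] = 0x2, P[2] = 0x4

CTR decryption: S_i = E(K, T_i) where T_i is the counter for block i; P_i = C_i ⊕ S_i.
Only C[2] changed, to 0x2. In CTR, a change in C_i flips the same bit in P_i only; the keystream is unaffected. Decrypting the received ciphertext:
P[1]: T = 0x8, S = E(K, T) = 0x5; 0x7 ⊕ 0x5 = 0x2.
P[2]: T = 0x9, S = E(K, T) = 0x6; 0x2 ⊕ 0x6 = 0x4.
Blocks that differ from the original plaintext: P[2].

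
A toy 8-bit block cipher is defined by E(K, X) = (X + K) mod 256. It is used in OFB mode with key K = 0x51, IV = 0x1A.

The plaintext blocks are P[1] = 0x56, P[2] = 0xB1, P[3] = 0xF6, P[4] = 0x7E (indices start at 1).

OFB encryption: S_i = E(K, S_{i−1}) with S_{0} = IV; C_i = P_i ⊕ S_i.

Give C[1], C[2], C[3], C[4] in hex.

C[1]: S = E(K, 0x1A) = 0x6B; 0x56 ⊕ 0x6B = 0x3D.
C[2]: S = E(K, 0x6B) = 0xBC; 0xB1 ⊕ 0xBC = 0x0D.
C[3]: S = E(K, 0xBC) = 0x0D; 0xF6 ⊕ 0x0D = 0xFB.
C[4]: S = E(K, 0x0D) = 0x5E; 0x7E ⊕ 0x5E = 0x20.

C[1] = 0x3D, C[2] = 0x0D, C[3] = 0xFB, C[4] = 0x20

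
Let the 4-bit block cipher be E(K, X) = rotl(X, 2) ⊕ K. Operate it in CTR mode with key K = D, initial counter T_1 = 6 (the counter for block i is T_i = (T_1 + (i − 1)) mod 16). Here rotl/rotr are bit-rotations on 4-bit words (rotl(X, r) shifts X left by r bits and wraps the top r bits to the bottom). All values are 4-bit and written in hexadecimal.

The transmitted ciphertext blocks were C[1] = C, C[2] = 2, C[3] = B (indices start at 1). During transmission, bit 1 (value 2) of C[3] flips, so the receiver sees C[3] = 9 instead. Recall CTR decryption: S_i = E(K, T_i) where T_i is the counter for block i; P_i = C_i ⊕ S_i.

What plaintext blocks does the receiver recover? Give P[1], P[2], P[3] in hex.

P[1] = 8, P[2] = 2, P[3] = 6

Only C[3] changed, to 9. In CTR, a change in C_i flips the same bit in P_i only; the keystream is unaffected. Decrypting the received ciphertext:
P[1]: T = 6, S = E(K, T) = 4; C ⊕ 4 = 8.
P[2]: T = 7, S = E(K, T) = 0; 2 ⊕ 0 = 2.
P[3]: T = 8, S = E(K, T) = F; 9 ⊕ F = 6.
Blocks that differ from the original plaintext: P[3].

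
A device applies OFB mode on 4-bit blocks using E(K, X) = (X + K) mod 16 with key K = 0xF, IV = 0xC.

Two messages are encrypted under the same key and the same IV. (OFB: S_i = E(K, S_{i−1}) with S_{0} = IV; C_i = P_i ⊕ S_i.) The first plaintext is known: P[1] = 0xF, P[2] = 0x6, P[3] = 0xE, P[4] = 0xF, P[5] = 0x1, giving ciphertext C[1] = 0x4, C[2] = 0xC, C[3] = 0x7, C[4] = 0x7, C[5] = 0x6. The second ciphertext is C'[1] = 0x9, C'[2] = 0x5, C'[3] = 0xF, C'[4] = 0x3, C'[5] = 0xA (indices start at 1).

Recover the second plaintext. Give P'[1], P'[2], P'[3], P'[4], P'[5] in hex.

P'[1] = 0x2, P'[2] = 0xF, P'[3] = 0x6, P'[4] = 0xB, P'[5] = 0xD

In OFB with a reused IV, both messages share the same keystream S_i, so C_i ⊕ C'_i = P_i ⊕ P'_i and thus P'_i = P_i ⊕ C_i ⊕ C'_i.
P'[1]: 0xF ⊕ 0x4 ⊕ 0x9 = 0x2.
P'[2]: 0x6 ⊕ 0xC ⊕ 0x5 = 0xF.
P'[3]: 0xE ⊕ 0x7 ⊕ 0xF = 0x6.
P'[4]: 0xF ⊕ 0x7 ⊕ 0x3 = 0xB.
P'[5]: 0x1 ⊕ 0x6 ⊕ 0xA = 0xD.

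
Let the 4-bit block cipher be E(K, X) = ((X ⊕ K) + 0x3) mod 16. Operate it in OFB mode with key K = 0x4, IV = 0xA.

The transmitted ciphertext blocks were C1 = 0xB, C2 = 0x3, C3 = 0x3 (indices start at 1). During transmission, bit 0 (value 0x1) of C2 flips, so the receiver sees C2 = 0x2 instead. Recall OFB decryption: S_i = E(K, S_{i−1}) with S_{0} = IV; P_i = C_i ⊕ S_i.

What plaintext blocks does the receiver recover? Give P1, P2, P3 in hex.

Only C2 changed, to 0x2. In OFB, a change in C_i flips the same bit in P_i only; the keystream is unaffected. Decrypting the received ciphertext:
P1: S = E(K, 0xA) = 0x1; 0xB ⊕ 0x1 = 0xA.
P2: S = E(K, 0x1) = 0x8; 0x2 ⊕ 0x8 = 0xA.
P3: S = E(K, 0x8) = 0xF; 0x3 ⊕ 0xF = 0xC.
Blocks that differ from the original plaintext: P2.

P1 = 0xA, P2 = 0xA, P3 = 0xC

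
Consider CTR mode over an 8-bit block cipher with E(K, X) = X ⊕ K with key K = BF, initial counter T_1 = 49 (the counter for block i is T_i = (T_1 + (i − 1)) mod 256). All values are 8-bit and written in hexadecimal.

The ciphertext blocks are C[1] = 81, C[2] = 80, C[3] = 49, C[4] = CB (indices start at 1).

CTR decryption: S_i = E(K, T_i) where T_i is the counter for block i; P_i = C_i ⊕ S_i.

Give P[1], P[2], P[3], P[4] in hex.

P[1] = 77, P[2] = 75, P[3] = BD, P[4] = 38

P[1]: T = 49, S = E(K, T) = F6; 81 ⊕ F6 = 77.
P[2]: T = 4A, S = E(K, T) = F5; 80 ⊕ F5 = 75.
P[3]: T = 4B, S = E(K, T) = F4; 49 ⊕ F4 = BD.
P[4]: T = 4C, S = E(K, T) = F3; CB ⊕ F3 = 38.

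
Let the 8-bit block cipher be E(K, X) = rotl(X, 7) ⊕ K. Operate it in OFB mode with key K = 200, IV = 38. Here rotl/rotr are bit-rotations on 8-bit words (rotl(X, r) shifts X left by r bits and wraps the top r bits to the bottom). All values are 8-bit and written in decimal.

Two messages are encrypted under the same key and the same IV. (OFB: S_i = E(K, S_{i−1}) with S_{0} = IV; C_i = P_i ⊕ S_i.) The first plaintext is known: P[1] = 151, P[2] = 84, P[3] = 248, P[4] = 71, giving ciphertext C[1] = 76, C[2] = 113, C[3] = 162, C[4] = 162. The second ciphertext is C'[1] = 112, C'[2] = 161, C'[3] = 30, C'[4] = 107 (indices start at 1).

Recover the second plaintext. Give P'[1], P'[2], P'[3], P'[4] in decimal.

In OFB with a reused IV, both messages share the same keystream S_i, so C_i ⊕ C'_i = P_i ⊕ P'_i and thus P'_i = P_i ⊕ C_i ⊕ C'_i.
P'[1]: 151 ⊕ 76 ⊕ 112 = 171.
P'[2]: 84 ⊕ 113 ⊕ 161 = 132.
P'[3]: 248 ⊕ 162 ⊕ 30 = 68.
P'[4]: 71 ⊕ 162 ⊕ 107 = 142.

P'[1] = 171, P'[2] = 132, P'[3] = 68, P'[4] = 142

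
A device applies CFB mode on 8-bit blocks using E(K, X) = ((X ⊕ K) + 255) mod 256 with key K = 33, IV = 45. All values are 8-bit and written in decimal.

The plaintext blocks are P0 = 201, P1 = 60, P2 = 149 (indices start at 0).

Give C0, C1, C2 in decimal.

C0 = 194, C1 = 222, C2 = 107

CFB encryption: C_i = P_i ⊕ E(K, C_{i−1}), with C_{−1} = IV.
C0: E(K, 45) = 11; 201 ⊕ 11 = 194.
C1: E(K, 194) = 226; 60 ⊕ 226 = 222.
C2: E(K, 222) = 254; 149 ⊕ 254 = 107.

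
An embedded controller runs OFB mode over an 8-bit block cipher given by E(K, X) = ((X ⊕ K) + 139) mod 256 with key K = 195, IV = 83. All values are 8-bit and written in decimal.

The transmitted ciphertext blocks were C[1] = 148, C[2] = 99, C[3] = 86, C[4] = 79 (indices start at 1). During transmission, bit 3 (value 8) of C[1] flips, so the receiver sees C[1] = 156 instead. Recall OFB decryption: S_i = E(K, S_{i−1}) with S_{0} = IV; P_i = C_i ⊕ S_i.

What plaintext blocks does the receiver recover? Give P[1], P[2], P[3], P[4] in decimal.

Only C[1] changed, to 156. In OFB, a change in C_i flips the same bit in P_i only; the keystream is unaffected. Decrypting the received ciphertext:
P[1]: S = E(K, 83) = 27; 156 ⊕ 27 = 135.
P[2]: S = E(K, 27) = 99; 99 ⊕ 99 = 0.
P[3]: S = E(K, 99) = 43; 86 ⊕ 43 = 125.
P[4]: S = E(K, 43) = 115; 79 ⊕ 115 = 60.
Blocks that differ from the original plaintext: P[1].

P[1] = 135, P[2] = 0, P[3] = 125, P[4] = 60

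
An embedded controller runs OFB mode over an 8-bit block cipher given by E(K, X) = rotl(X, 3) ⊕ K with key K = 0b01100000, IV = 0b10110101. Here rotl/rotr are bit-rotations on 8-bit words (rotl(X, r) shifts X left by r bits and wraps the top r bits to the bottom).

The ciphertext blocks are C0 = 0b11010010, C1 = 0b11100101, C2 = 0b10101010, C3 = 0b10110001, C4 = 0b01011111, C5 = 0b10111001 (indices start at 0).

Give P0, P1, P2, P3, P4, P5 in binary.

P0 = 0b00011111, P1 = 0b11101011, P2 = 0b10111010, P3 = 0b01010001, P4 = 0b00111000, P5 = 0b11100010

OFB decryption: S_i = E(K, S_{i−1}) with S_{−1} = IV; P_i = C_i ⊕ S_i.
P0: S = E(K, 0b10110101) = 0b11001101; 0b11010010 ⊕ 0b11001101 = 0b00011111.
P1: S = E(K, 0b11001101) = 0b00001110; 0b11100101 ⊕ 0b00001110 = 0b11101011.
P2: S = E(K, 0b00001110) = 0b00010000; 0b10101010 ⊕ 0b00010000 = 0b10111010.
P3: S = E(K, 0b00010000) = 0b11100000; 0b10110001 ⊕ 0b11100000 = 0b01010001.
P4: S = E(K, 0b11100000) = 0b01100111; 0b01011111 ⊕ 0b01100111 = 0b00111000.
P5: S = E(K, 0b01100111) = 0b01011011; 0b10111001 ⊕ 0b01011011 = 0b11100010.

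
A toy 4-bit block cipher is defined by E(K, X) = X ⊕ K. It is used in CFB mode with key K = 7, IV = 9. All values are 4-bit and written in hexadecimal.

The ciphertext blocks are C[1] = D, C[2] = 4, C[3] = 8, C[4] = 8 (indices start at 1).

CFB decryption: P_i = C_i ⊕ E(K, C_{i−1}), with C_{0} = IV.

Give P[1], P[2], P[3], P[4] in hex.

P[1] = 3, P[2] = E, P[3] = B, P[4] = 7

P[1]: E(K, 9) = E; D ⊕ E = 3.
P[2]: E(K, D) = A; 4 ⊕ A = E.
P[3]: E(K, 4) = 3; 8 ⊕ 3 = B.
P[4]: E(K, 8) = F; 8 ⊕ F = 7.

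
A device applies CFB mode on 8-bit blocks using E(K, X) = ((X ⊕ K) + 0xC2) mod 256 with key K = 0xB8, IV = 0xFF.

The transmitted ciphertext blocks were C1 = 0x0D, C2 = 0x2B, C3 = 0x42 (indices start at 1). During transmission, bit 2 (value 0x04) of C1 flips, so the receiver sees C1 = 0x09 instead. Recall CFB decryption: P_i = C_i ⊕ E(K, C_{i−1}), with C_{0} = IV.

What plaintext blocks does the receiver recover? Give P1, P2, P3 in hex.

Only C1 changed, to 0x09. In CFB, a change in C_i flips the same bit in P_i and garbles P_{i+1}. Decrypting the received ciphertext:
P1: E(K, 0xFF) = 0x09; 0x09 ⊕ 0x09 = 0x00.
P2: E(K, 0x09) = 0x73; 0x2B ⊕ 0x73 = 0x58.
P3: E(K, 0x2B) = 0x55; 0x42 ⊕ 0x55 = 0x17.
Blocks that differ from the original plaintext: P1, P2.

P1 = 0x00, P2 = 0x58, P3 = 0x17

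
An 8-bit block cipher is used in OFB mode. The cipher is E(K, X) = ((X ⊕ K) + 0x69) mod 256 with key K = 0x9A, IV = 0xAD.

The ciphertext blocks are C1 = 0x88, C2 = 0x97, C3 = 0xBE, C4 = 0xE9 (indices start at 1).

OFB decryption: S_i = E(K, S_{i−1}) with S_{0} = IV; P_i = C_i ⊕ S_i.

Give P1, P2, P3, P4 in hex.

P1: S = E(K, 0xAD) = 0xA0; 0x88 ⊕ 0xA0 = 0x28.
P2: S = E(K, 0xA0) = 0xA3; 0x97 ⊕ 0xA3 = 0x34.
P3: S = E(K, 0xA3) = 0xA2; 0xBE ⊕ 0xA2 = 0x1C.
P4: S = E(K, 0xA2) = 0xA1; 0xE9 ⊕ 0xA1 = 0x48.

P1 = 0x28, P2 = 0x34, P3 = 0x1C, P4 = 0x48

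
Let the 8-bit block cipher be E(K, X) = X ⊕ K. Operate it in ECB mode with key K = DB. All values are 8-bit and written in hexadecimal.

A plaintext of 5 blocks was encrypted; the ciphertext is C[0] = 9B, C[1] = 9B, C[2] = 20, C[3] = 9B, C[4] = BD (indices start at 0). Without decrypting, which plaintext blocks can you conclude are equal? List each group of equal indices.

P[0] = P[1] = P[3]

ECB encrypts each block independently with the same key, so equal ciphertext blocks imply equal plaintext blocks.
C[0] = C[1] = C[3] = 9B, so P[0] = P[1] = P[3].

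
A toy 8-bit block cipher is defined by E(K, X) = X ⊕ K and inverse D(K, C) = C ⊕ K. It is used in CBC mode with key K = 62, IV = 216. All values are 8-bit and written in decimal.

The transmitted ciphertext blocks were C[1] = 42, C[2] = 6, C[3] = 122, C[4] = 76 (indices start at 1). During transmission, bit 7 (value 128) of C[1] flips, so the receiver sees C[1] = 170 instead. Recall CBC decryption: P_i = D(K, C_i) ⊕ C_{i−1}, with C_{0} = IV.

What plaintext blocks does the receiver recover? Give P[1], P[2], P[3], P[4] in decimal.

P[1] = 76, P[2] = 146, P[3] = 66, P[4] = 8

Only C[1] changed, to 170. In CBC, a change in C_i garbles P_i and flips the same bit in P_{i+1}. Decrypting the received ciphertext:
P[1]: D(K, 170) = 148; 148 ⊕ 216 = 76.
P[2]: D(K, 6) = 56; 56 ⊕ 170 = 146.
P[3]: D(K, 122) = 68; 68 ⊕ 6 = 66.
P[4]: D(K, 76) = 114; 114 ⊕ 122 = 8.
Blocks that differ from the original plaintext: P[1], P[2].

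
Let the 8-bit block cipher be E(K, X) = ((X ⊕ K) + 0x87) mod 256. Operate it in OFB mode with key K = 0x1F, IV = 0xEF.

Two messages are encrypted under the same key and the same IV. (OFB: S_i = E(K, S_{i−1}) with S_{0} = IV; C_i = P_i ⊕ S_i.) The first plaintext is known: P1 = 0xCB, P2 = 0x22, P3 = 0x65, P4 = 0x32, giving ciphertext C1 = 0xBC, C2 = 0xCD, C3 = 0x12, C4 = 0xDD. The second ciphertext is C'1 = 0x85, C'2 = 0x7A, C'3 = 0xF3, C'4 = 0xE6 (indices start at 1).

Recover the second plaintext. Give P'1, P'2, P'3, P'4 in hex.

P'1 = 0xF2, P'2 = 0x95, P'3 = 0x84, P'4 = 0x09

In OFB with a reused IV, both messages share the same keystream S_i, so C_i ⊕ C'_i = P_i ⊕ P'_i and thus P'_i = P_i ⊕ C_i ⊕ C'_i.
P'1: 0xCB ⊕ 0xBC ⊕ 0x85 = 0xF2.
P'2: 0x22 ⊕ 0xCD ⊕ 0x7A = 0x95.
P'3: 0x65 ⊕ 0x12 ⊕ 0xF3 = 0x84.
P'4: 0x32 ⊕ 0xDD ⊕ 0xE6 = 0x09.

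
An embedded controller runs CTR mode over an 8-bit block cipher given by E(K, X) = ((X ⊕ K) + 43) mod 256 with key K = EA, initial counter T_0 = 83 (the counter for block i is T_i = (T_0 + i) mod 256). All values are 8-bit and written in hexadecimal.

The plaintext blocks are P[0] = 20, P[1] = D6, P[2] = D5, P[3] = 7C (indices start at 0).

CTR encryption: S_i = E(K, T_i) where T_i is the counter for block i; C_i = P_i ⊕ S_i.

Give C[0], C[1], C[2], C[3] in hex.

C[0]: T = 83, S = E(K, T) = AC; 20 ⊕ AC = 8C.
C[1]: T = 84, S = E(K, T) = B1; D6 ⊕ B1 = 67.
C[2]: T = 85, S = E(K, T) = B2; D5 ⊕ B2 = 67.
C[3]: T = 86, S = E(K, T) = AF; 7C ⊕ AF = D3.

C[0] = 8C, C[1] = 67, C[2] = 67, C[3] = D3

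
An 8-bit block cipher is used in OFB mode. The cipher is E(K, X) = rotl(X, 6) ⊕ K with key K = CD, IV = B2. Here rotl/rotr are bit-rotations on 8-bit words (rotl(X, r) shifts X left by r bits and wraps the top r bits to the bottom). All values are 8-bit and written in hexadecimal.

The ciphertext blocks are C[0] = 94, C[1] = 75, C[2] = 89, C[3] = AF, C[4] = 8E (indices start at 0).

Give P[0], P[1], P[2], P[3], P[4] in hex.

OFB decryption: S_i = E(K, S_{i−1}) with S_{−1} = IV; P_i = C_i ⊕ S_i.
P[0]: S = E(K, B2) = 61; 94 ⊕ 61 = F5.
P[1]: S = E(K, 61) = 95; 75 ⊕ 95 = E0.
P[2]: S = E(K, 95) = A8; 89 ⊕ A8 = 21.
P[3]: S = E(K, A8) = E7; AF ⊕ E7 = 48.
P[4]: S = E(K, E7) = 34; 8E ⊕ 34 = BA.

P[0] = F5, P[1] = E0, P[2] = 21, P[3] = 48, P[4] = BA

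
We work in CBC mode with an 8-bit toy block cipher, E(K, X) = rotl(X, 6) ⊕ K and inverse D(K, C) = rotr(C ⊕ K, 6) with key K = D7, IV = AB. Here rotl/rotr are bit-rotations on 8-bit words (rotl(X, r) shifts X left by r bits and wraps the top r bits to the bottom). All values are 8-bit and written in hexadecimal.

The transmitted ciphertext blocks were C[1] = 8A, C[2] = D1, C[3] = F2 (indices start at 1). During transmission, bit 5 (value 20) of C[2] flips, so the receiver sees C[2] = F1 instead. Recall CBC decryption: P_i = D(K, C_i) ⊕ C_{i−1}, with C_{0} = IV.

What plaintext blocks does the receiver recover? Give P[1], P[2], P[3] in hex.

P[1] = DE, P[2] = 12, P[3] = 65

Only C[2] changed, to F1. In CBC, a change in C_i garbles P_i and flips the same bit in P_{i+1}. Decrypting the received ciphertext:
P[1]: D(K, 8A) = 75; 75 ⊕ AB = DE.
P[2]: D(K, F1) = 98; 98 ⊕ 8A = 12.
P[3]: D(K, F2) = 94; 94 ⊕ F1 = 65.
Blocks that differ from the original plaintext: P[2], P[3].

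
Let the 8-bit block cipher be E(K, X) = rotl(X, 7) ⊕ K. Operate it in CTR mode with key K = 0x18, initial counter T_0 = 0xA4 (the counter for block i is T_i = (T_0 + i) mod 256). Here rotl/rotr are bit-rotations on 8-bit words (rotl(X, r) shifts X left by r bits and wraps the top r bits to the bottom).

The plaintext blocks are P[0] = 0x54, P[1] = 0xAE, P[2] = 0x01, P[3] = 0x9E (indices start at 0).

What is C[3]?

C[3] = 0x55

CTR encryption: S_i = E(K, T_i) where T_i is the counter for block i; C_i = P_i ⊕ S_i.
C[0]: T = 0xA4, S = E(K, T) = 0x4A; 0x54 ⊕ 0x4A = 0x1E.
C[1]: T = 0xA5, S = E(K, T) = 0xCA; 0xAE ⊕ 0xCA = 0x64.
C[2]: T = 0xA6, S = E(K, T) = 0x4B; 0x01 ⊕ 0x4B = 0x4A.
C[3]: T = 0xA7, S = E(K, T) = 0xCB; 0x9E ⊕ 0xCB = 0x55.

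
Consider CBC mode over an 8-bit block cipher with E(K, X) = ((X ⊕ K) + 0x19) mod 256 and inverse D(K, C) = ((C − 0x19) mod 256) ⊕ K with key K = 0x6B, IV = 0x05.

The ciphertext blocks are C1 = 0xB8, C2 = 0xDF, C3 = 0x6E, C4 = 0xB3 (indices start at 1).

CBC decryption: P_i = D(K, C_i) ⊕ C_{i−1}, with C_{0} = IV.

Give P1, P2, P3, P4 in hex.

P1 = 0xF1, P2 = 0x15, P3 = 0xE1, P4 = 0x9F

P1: D(K, 0xB8) = 0xF4; 0xF4 ⊕ 0x05 = 0xF1.
P2: D(K, 0xDF) = 0xAD; 0xAD ⊕ 0xB8 = 0x15.
P3: D(K, 0x6E) = 0x3E; 0x3E ⊕ 0xDF = 0xE1.
P4: D(K, 0xB3) = 0xF1; 0xF1 ⊕ 0x6E = 0x9F.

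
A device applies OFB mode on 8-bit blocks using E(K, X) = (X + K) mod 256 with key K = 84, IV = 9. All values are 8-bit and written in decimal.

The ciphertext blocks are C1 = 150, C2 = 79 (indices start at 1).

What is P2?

P2 = 254

OFB decryption: S_i = E(K, S_{i−1}) with S_{0} = IV; P_i = C_i ⊕ S_i.
P1: S = E(K, 9) = 93; 150 ⊕ 93 = 203.
P2: S = E(K, 93) = 177; 79 ⊕ 177 = 254.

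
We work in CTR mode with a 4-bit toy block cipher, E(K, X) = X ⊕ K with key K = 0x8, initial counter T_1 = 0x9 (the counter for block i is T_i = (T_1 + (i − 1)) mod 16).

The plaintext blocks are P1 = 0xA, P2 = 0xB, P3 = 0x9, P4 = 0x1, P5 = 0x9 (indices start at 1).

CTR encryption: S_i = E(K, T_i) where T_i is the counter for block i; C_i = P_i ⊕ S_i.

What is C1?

C1 = 0xB

C1: T = 0x9, S = E(K, T) = 0x1; 0xA ⊕ 0x1 = 0xB.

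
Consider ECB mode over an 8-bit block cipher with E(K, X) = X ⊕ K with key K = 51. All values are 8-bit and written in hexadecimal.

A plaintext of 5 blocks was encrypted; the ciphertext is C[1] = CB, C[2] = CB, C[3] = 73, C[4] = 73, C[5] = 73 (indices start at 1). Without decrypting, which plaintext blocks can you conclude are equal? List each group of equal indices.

P[1] = P[2]; P[3] = P[4] = P[5]

ECB encrypts each block independently with the same key, so equal ciphertext blocks imply equal plaintext blocks.
C[1] = C[2] = CB, so P[1] = P[2].
C[3] = C[4] = C[5] = 73, so P[3] = P[4] = P[5].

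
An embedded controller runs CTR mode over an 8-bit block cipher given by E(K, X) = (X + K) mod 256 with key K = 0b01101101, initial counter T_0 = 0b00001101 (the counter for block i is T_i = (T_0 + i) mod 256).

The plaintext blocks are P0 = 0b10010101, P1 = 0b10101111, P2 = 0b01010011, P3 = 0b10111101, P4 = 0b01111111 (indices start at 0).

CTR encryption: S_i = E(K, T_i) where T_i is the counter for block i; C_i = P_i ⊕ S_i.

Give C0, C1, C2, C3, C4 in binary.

C0 = 0b11101111, C1 = 0b11010100, C2 = 0b00101111, C3 = 0b11000000, C4 = 0b00000001

C0: T = 0b00001101, S = E(K, T) = 0b01111010; 0b10010101 ⊕ 0b01111010 = 0b11101111.
C1: T = 0b00001110, S = E(K, T) = 0b01111011; 0b10101111 ⊕ 0b01111011 = 0b11010100.
C2: T = 0b00001111, S = E(K, T) = 0b01111100; 0b01010011 ⊕ 0b01111100 = 0b00101111.
C3: T = 0b00010000, S = E(K, T) = 0b01111101; 0b10111101 ⊕ 0b01111101 = 0b11000000.
C4: T = 0b00010001, S = E(K, T) = 0b01111110; 0b01111111 ⊕ 0b01111110 = 0b00000001.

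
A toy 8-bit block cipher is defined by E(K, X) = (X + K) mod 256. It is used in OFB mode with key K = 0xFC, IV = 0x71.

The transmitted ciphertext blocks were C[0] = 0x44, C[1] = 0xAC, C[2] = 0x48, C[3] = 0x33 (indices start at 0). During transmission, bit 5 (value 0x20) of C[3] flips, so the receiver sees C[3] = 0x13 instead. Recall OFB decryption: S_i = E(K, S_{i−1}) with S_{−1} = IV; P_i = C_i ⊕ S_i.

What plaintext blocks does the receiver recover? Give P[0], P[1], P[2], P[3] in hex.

P[0] = 0x29, P[1] = 0xC5, P[2] = 0x2D, P[3] = 0x72

Only C[3] changed, to 0x13. In OFB, a change in C_i flips the same bit in P_i only; the keystream is unaffected. Decrypting the received ciphertext:
P[0]: S = E(K, 0x71) = 0x6D; 0x44 ⊕ 0x6D = 0x29.
P[1]: S = E(K, 0x6D) = 0x69; 0xAC ⊕ 0x69 = 0xC5.
P[2]: S = E(K, 0x69) = 0x65; 0x48 ⊕ 0x65 = 0x2D.
P[3]: S = E(K, 0x65) = 0x61; 0x13 ⊕ 0x61 = 0x72.
Blocks that differ from the original plaintext: P[3].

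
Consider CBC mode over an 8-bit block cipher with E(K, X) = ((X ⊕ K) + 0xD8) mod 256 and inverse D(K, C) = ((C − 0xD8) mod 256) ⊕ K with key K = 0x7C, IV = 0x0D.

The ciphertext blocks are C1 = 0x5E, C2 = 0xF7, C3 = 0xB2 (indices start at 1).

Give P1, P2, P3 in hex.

CBC decryption: P_i = D(K, C_i) ⊕ C_{i−1}, with C_{0} = IV.
P1: D(K, 0x5E) = 0xFA; 0xFA ⊕ 0x0D = 0xF7.
P2: D(K, 0xF7) = 0x63; 0x63 ⊕ 0x5E = 0x3D.
P3: D(K, 0xB2) = 0xA6; 0xA6 ⊕ 0xF7 = 0x51.

P1 = 0xF7, P2 = 0x3D, P3 = 0x51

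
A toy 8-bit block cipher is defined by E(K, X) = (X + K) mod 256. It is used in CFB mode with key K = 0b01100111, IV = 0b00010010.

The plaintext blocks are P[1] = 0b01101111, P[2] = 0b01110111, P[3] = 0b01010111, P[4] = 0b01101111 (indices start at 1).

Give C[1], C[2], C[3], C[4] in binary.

CFB encryption: C_i = P_i ⊕ E(K, C_{i−1}), with C_{0} = IV.
C[1]: E(K, 0b00010010) = 0b01111001; 0b01101111 ⊕ 0b01111001 = 0b00010110.
C[2]: E(K, 0b00010110) = 0b01111101; 0b01110111 ⊕ 0b01111101 = 0b00001010.
C[3]: E(K, 0b00001010) = 0b01110001; 0b01010111 ⊕ 0b01110001 = 0b00100110.
C[4]: E(K, 0b00100110) = 0b10001101; 0b01101111 ⊕ 0b10001101 = 0b11100010.

C[1] = 0b00010110, C[2] = 0b00001010, C[3] = 0b00100110, C[4] = 0b11100010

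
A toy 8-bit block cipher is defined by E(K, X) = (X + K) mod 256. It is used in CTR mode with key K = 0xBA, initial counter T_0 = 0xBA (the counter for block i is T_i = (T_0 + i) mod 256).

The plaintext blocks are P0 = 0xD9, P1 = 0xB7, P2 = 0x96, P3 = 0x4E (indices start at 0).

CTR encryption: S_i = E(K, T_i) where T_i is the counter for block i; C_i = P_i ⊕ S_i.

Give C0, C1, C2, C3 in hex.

C0 = 0xAD, C1 = 0xC2, C2 = 0xE0, C3 = 0x39

C0: T = 0xBA, S = E(K, T) = 0x74; 0xD9 ⊕ 0x74 = 0xAD.
C1: T = 0xBB, S = E(K, T) = 0x75; 0xB7 ⊕ 0x75 = 0xC2.
C2: T = 0xBC, S = E(K, T) = 0x76; 0x96 ⊕ 0x76 = 0xE0.
C3: T = 0xBD, S = E(K, T) = 0x77; 0x4E ⊕ 0x77 = 0x39.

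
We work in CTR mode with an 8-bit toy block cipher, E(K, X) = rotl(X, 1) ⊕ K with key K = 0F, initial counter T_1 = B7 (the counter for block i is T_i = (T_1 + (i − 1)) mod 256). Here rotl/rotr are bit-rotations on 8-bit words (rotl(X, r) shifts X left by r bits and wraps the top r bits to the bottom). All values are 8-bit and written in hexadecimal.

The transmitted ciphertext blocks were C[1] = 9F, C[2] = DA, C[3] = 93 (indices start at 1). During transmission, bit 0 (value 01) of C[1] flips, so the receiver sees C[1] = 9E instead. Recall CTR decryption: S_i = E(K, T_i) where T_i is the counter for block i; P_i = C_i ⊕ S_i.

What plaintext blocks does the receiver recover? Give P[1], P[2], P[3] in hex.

P[1] = FE, P[2] = A4, P[3] = EF

Only C[1] changed, to 9E. In CTR, a change in C_i flips the same bit in P_i only; the keystream is unaffected. Decrypting the received ciphertext:
P[1]: T = B7, S = E(K, T) = 60; 9E ⊕ 60 = FE.
P[2]: T = B8, S = E(K, T) = 7E; DA ⊕ 7E = A4.
P[3]: T = B9, S = E(K, T) = 7C; 93 ⊕ 7C = EF.
Blocks that differ from the original plaintext: P[1].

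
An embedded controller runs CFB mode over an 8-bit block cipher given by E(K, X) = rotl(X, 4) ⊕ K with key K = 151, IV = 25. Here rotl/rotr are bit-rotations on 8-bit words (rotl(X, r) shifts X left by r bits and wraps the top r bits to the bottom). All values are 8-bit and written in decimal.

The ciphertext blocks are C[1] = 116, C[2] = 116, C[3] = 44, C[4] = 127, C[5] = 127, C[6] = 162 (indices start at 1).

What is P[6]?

CFB decryption: P_i = C_i ⊕ E(K, C_{i−1}), with C_{0} = IV.
P[6]: E(K, 127) = 96; 162 ⊕ 96 = 194.

P[6] = 194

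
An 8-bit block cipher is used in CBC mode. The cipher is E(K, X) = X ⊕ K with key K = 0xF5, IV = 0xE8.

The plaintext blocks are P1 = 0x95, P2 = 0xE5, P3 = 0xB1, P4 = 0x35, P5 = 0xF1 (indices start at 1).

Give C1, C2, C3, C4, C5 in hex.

C1 = 0x88, C2 = 0x98, C3 = 0xDC, C4 = 0x1C, C5 = 0x18

CBC encryption: C_i = E(K, P_i ⊕ C_{i−1}), with C_{0} = IV.
C1: P1 ⊕ 0xE8 = 0x7D; E(K, 0x7D) = 0x88.
C2: P2 ⊕ 0x88 = 0x6D; E(K, 0x6D) = 0x98.
C3: P3 ⊕ 0x98 = 0x29; E(K, 0x29) = 0xDC.
C4: P4 ⊕ 0xDC = 0xE9; E(K, 0xE9) = 0x1C.
C5: P5 ⊕ 0x1C = 0xED; E(K, 0xED) = 0x18.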